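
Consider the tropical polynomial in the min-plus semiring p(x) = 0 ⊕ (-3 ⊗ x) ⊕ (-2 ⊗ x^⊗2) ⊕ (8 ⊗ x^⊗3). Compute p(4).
p(4) = 0

A tropical monomial a ⊗ x^⊗i evaluates to a + i · x. Evaluating each term at x = 4:
  Term 0 contributes 0 + 0 · 4 = 0
  Term 1 contributes -3 + 1 · 4 = 1
  Term 2 contributes -2 + 2 · 4 = 6
  Term 3 contributes 8 + 3 · 4 = 20
p(4) = ⊕ of these = min[0, 1, 6, 20] = 0.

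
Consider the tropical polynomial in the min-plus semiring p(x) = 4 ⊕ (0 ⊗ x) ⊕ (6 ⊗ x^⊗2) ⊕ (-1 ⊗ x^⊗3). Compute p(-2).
p(-2) = -7

A tropical monomial a ⊗ x^⊗i evaluates to a + i · x. Evaluating each term at x = -2:
  Term 0 contributes 4 + 0 · -2 = 4
  Term 1 contributes 0 + 1 · -2 = -2
  Term 2 contributes 6 + 2 · -2 = 2
  Term 3 contributes -1 + 3 · -2 = -7
p(-2) = ⊕ of these = min[4, -2, 2, -7] = -7.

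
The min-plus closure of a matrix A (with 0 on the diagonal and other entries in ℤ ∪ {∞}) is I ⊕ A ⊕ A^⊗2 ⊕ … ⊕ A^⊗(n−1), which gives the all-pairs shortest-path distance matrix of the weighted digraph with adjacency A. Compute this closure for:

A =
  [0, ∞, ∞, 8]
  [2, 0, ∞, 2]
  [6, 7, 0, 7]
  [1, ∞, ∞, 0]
Closure =
  [0, ∞, ∞, 8]
  [2, 0, ∞, 2]
  [6, 7, 0, 7]
  [1, ∞, ∞, 0]

This is the Floyd-Warshall all-pairs shortest-path computation. For each intermediate vertex k = 0, 1, …, 3, update dist[i][j] ← min(dist[i][j], dist[i][k] + dist[k][j]). The final matrix gives, for each (i, j), the minimum total weight of any directed path from i to j (possibly empty when i = j).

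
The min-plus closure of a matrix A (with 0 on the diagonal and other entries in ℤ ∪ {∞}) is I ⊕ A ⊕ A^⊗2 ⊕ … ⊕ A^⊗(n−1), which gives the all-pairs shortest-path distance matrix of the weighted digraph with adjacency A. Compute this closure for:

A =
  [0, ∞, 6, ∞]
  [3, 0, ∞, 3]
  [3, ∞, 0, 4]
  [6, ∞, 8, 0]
Closure =
  [0, ∞, 6, 10]
  [3, 0, 9, 3]
  [3, ∞, 0, 4]
  [6, ∞, 8, 0]

This is the Floyd-Warshall all-pairs shortest-path computation. For each intermediate vertex k = 0, 1, …, 3, update dist[i][j] ← min(dist[i][j], dist[i][k] + dist[k][j]). The final matrix gives, for each (i, j), the minimum total weight of any directed path from i to j (possibly empty when i = j).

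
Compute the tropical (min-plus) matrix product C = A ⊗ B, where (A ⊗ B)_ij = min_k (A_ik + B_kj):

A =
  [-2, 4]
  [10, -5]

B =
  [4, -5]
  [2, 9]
A ⊗ B =
  [2, -7]
  [-3, 4]

Apply the min-plus product entry-by-entry:
  C[0][0] = min over k of (A[0][0] + B[0][0] = -2 + 4 = 2, A[0][1] + B[1][0] = 4 + 2 = 6) = 2 (attained at k = 0)
  C[0][1] = min over k of (A[0][0] + B[0][1] = -2 + -5 = -7, A[0][1] + B[1][1] = 4 + 9 = 13) = -7 (attained at k = 0)
  C[1][0] = min over k of (A[1][0] + B[0][0] = 10 + 4 = 14, A[1][1] + B[1][0] = -5 + 2 = -3) = -3 (attained at k = 1)
  C[1][1] = min over k of (A[1][0] + B[0][1] = 10 + -5 = 5, A[1][1] + B[1][1] = -5 + 9 = 4) = 4 (attained at k = 1)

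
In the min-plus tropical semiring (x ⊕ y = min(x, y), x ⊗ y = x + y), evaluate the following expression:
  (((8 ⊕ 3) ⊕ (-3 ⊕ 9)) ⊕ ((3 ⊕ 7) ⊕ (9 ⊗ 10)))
(((8 ⊕ 3) ⊕ (-3 ⊕ 9)) ⊕ ((3 ⊕ 7) ⊕ (9 ⊗ 10))) = -3

Expand innermost to outermost. Recall ⊕ takes the minimum of its arguments and ⊗ takes their sum. Working out the expression (((8 ⊕ 3) ⊕ (-3 ⊕ 9)) ⊕ ((3 ⊕ 7) ⊕ (9 ⊗ 10))) gives -3.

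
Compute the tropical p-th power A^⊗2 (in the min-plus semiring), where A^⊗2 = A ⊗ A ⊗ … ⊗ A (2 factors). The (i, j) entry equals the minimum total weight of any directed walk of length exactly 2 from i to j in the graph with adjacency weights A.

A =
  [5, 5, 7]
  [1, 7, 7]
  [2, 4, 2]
A^⊗2 =
  [6, 10, 9]
  [6, 6, 8]
  [4, 6, 4]

Each entry (A^⊗2)_ij equals the minimum over all length-2 walks i = v_0 → v_1 → … → v_2 = j of Σ_t A[v_t][v_{t+1}]. For example, for (i, j) = (0, 2) we minimise over 3 possible intermediate vertex sequences; the minimum is 9, attained along the walk 0 → 2 → 2.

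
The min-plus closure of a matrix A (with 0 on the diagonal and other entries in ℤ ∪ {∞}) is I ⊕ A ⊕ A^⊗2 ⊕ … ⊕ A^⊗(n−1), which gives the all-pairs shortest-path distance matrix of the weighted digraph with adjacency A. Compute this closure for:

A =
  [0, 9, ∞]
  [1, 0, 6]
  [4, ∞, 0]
Closure =
  [0, 9, 15]
  [1, 0, 6]
  [4, 13, 0]

This is the Floyd-Warshall all-pairs shortest-path computation. For each intermediate vertex k = 0, 1, …, 2, update dist[i][j] ← min(dist[i][j], dist[i][k] + dist[k][j]). The final matrix gives, for each (i, j), the minimum total weight of any directed path from i to j (possibly empty when i = j).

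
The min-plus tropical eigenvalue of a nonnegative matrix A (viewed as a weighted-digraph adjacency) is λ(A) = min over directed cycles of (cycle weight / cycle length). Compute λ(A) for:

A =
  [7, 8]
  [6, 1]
λ(A) = 1

Enumerate directed cycles and compute their means (weight / length). Sample:
  cycle 0 → 0: weight = 7, length = 1, mean = 7/1 ≈ 7.000
  cycle 1 → 1: weight = 1, length = 1, mean = 1/1 ≈ 1.000
  cycle 0 → 1 → 0: weight = 14, length = 2, mean = 14/2 ≈ 7.000
  cycle 1 → 0 → 1: weight = 14, length = 2, mean = 14/2 ≈ 7.000
Minimum mean = 1.000, attained e.g. along the cycle 1 → 1 with weight 1 and length 1. So λ(A) = 1/1 = 1.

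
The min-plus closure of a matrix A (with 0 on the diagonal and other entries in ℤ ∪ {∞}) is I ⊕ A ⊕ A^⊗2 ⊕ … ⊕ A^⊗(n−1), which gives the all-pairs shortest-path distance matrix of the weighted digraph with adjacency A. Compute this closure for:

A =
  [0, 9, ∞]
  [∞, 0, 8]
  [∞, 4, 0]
Closure =
  [0, 9, 17]
  [∞, 0, 8]
  [∞, 4, 0]

This is the Floyd-Warshall all-pairs shortest-path computation. For each intermediate vertex k = 0, 1, …, 2, update dist[i][j] ← min(dist[i][j], dist[i][k] + dist[k][j]). The final matrix gives, for each (i, j), the minimum total weight of any directed path from i to j (possibly empty when i = j).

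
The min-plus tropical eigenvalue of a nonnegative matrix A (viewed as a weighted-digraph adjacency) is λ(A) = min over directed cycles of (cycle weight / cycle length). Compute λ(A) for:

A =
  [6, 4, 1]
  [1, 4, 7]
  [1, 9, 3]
λ(A) = 1

Enumerate directed cycles and compute their means (weight / length). Sample:
  cycle 0 → 0: weight = 6, length = 1, mean = 6/1 ≈ 6.000
  cycle 1 → 1: weight = 4, length = 1, mean = 4/1 ≈ 4.000
  cycle 2 → 2: weight = 3, length = 1, mean = 3/1 ≈ 3.000
  cycle 0 → 1 → 0: weight = 5, length = 2, mean = 5/2 ≈ 2.500
  cycle 0 → 2 → 0: weight = 2, length = 2, mean = 2/2 ≈ 1.000
  cycle 1 → 0 → 1: weight = 5, length = 2, mean = 5/2 ≈ 2.500
Minimum mean = 1.000, attained e.g. along the cycle 0 → 2 → 0 with weight 2 and length 2. So λ(A) = 2/2 = 1.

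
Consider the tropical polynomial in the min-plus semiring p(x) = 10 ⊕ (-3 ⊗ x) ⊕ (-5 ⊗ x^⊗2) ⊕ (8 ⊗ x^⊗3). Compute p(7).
p(7) = 4

A tropical monomial a ⊗ x^⊗i evaluates to a + i · x. Evaluating each term at x = 7:
  Term 0 contributes 10 + 0 · 7 = 10
  Term 1 contributes -3 + 1 · 7 = 4
  Term 2 contributes -5 + 2 · 7 = 9
  Term 3 contributes 8 + 3 · 7 = 29
p(7) = ⊕ of these = min[10, 4, 9, 29] = 4.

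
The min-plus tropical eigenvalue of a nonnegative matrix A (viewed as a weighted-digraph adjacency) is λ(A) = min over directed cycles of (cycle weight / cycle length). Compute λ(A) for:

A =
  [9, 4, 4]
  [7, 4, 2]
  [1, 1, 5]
λ(A) = 3/2

Enumerate directed cycles and compute their means (weight / length). Sample:
  cycle 0 → 0: weight = 9, length = 1, mean = 9/1 ≈ 9.000
  cycle 1 → 1: weight = 4, length = 1, mean = 4/1 ≈ 4.000
  cycle 2 → 2: weight = 5, length = 1, mean = 5/1 ≈ 5.000
  cycle 0 → 1 → 0: weight = 11, length = 2, mean = 11/2 ≈ 5.500
  cycle 0 → 2 → 0: weight = 5, length = 2, mean = 5/2 ≈ 2.500
  cycle 1 → 0 → 1: weight = 11, length = 2, mean = 11/2 ≈ 5.500
Minimum mean = 1.500, attained e.g. along the cycle 1 → 2 → 1 with weight 3 and length 2. So λ(A) = 3/2 = 3/2.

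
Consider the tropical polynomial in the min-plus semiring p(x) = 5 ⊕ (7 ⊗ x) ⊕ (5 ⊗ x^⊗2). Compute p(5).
p(5) = 5

A tropical monomial a ⊗ x^⊗i evaluates to a + i · x. Evaluating each term at x = 5:
  Term 0 contributes 5 + 0 · 5 = 5
  Term 1 contributes 7 + 1 · 5 = 12
  Term 2 contributes 5 + 2 · 5 = 15
p(5) = ⊕ of these = min[5, 12, 15] = 5.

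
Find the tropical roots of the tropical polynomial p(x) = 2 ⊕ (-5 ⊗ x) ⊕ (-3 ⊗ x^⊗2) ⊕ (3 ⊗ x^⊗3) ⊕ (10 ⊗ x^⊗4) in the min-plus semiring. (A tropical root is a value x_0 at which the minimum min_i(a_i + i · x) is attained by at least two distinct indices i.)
Roots: {-7, -6, -2, 7}

Each tropical root is a break point of the lower envelope of the lines y = a_i + i · x (there are 5 lines, with slopes 0, 1, ..., 4). Only the lines that attain the minimum somewhere contribute to roots; other lines are dominated. Here the surviving (envelope) indices are i = 4, i = 3, i = 2, i = 1, i = 0.
Intersections between consecutive envelope lines give the roots: for adjacent envelope indices i < j the intersection is x = (a_i − a_j) / (j − i). Reading off the sorted break points: {-7, -6, -2, 7}.
Verification: at each break x_0, at least two indices attain the minimum of min_i(a_i + i · x_0).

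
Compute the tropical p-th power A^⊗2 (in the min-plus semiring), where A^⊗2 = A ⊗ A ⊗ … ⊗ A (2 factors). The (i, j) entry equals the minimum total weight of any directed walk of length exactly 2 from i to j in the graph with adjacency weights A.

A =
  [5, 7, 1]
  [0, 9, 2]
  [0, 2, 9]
A^⊗2 =
  [1, 3, 6]
  [2, 4, 1]
  [2, 7, 1]

Each entry (A^⊗2)_ij equals the minimum over all length-2 walks i = v_0 → v_1 → … → v_2 = j of Σ_t A[v_t][v_{t+1}]. For example, for (i, j) = (0, 2) we minimise over 3 possible intermediate vertex sequences; the minimum is 6, attained along the walk 0 → 0 → 2.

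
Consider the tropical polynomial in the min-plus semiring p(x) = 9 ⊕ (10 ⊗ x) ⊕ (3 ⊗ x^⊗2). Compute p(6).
p(6) = 9

A tropical monomial a ⊗ x^⊗i evaluates to a + i · x. Evaluating each term at x = 6:
  Term 0 contributes 9 + 0 · 6 = 9
  Term 1 contributes 10 + 1 · 6 = 16
  Term 2 contributes 3 + 2 · 6 = 15
p(6) = ⊕ of these = min[9, 16, 15] = 9.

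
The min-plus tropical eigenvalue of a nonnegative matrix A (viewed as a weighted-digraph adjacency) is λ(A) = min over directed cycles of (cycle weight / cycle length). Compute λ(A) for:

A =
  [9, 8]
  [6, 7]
λ(A) = 7

Enumerate directed cycles and compute their means (weight / length). Sample:
  cycle 0 → 0: weight = 9, length = 1, mean = 9/1 ≈ 9.000
  cycle 1 → 1: weight = 7, length = 1, mean = 7/1 ≈ 7.000
  cycle 0 → 1 → 0: weight = 14, length = 2, mean = 14/2 ≈ 7.000
  cycle 1 → 0 → 1: weight = 14, length = 2, mean = 14/2 ≈ 7.000
Minimum mean = 7.000, attained e.g. along the cycle 1 → 1 with weight 7 and length 1. So λ(A) = 7/1 = 7.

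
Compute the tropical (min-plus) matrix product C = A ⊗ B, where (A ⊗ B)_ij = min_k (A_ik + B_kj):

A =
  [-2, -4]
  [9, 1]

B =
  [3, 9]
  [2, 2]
A ⊗ B =
  [-2, -2]
  [3, 3]

Apply the min-plus product entry-by-entry:
  C[0][0] = min over k of (A[0][0] + B[0][0] = -2 + 3 = 1, A[0][1] + B[1][0] = -4 + 2 = -2) = -2 (attained at k = 1)
  C[0][1] = min over k of (A[0][0] + B[0][1] = -2 + 9 = 7, A[0][1] + B[1][1] = -4 + 2 = -2) = -2 (attained at k = 1)
  C[1][0] = min over k of (A[1][0] + B[0][0] = 9 + 3 = 12, A[1][1] + B[1][0] = 1 + 2 = 3) = 3 (attained at k = 1)
  C[1][1] = min over k of (A[1][0] + B[0][1] = 9 + 9 = 18, A[1][1] + B[1][1] = 1 + 2 = 3) = 3 (attained at k = 1)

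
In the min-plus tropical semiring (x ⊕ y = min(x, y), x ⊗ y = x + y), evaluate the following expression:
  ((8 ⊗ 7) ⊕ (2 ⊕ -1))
((8 ⊗ 7) ⊕ (2 ⊕ -1)) = -1

Expand innermost to outermost. Recall ⊕ takes the minimum of its arguments and ⊗ takes their sum. Working out the expression ((8 ⊗ 7) ⊕ (2 ⊕ -1)) gives -1.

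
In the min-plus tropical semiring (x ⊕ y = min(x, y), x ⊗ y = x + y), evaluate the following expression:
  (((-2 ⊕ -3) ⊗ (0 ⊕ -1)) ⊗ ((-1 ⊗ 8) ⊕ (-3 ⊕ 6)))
(((-2 ⊕ -3) ⊗ (0 ⊕ -1)) ⊗ ((-1 ⊗ 8) ⊕ (-3 ⊕ 6))) = -7

Expand innermost to outermost. Recall ⊕ takes the minimum of its arguments and ⊗ takes their sum. Working out the expression (((-2 ⊕ -3) ⊗ (0 ⊕ -1)) ⊗ ((-1 ⊗ 8) ⊕ (-3 ⊕ 6))) gives -7.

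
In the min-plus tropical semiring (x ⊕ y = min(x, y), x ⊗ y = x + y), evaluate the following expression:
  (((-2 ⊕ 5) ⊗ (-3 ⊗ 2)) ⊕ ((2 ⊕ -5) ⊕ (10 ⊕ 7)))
(((-2 ⊕ 5) ⊗ (-3 ⊗ 2)) ⊕ ((2 ⊕ -5) ⊕ (10 ⊕ 7))) = -5

Expand innermost to outermost. Recall ⊕ takes the minimum of its arguments and ⊗ takes their sum. Working out the expression (((-2 ⊕ 5) ⊗ (-3 ⊗ 2)) ⊕ ((2 ⊕ -5) ⊕ (10 ⊕ 7))) gives -5.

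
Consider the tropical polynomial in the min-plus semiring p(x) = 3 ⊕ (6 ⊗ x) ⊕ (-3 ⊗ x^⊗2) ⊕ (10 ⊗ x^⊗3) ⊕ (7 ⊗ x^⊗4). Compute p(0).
p(0) = -3

A tropical monomial a ⊗ x^⊗i evaluates to a + i · x. Evaluating each term at x = 0:
  Term 0 contributes 3 + 0 · 0 = 3
  Term 1 contributes 6 + 1 · 0 = 6
  Term 2 contributes -3 + 2 · 0 = -3
  Term 3 contributes 10 + 3 · 0 = 10
  Term 4 contributes 7 + 4 · 0 = 7
p(0) = ⊕ of these = min[3, 6, -3, 10, 7] = -3.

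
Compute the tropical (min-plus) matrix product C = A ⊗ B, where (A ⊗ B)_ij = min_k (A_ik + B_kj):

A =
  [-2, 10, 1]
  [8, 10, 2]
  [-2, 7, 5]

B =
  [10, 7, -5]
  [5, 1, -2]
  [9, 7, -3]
A ⊗ B =
  [8, 5, -7]
  [11, 9, -1]
  [8, 5, -7]

Apply the min-plus product entry-by-entry:
  C[0][0] = min over k of (A[0][0] + B[0][0] = -2 + 10 = 8, A[0][1] + B[1][0] = 10 + 5 = 15, A[0][2] + B[2][0] = 1 + 9 = 10) = 8 (attained at k = 0)
  C[0][1] = min over k of (A[0][0] + B[0][1] = -2 + 7 = 5, A[0][1] + B[1][1] = 10 + 1 = 11, A[0][2] + B[2][1] = 1 + 7 = 8) = 5 (attained at k = 0)
  C[0][2] = min over k of (A[0][0] + B[0][2] = -2 + -5 = -7, A[0][1] + B[1][2] = 10 + -2 = 8, A[0][2] + B[2][2] = 1 + -3 = -2) = -7 (attained at k = 0)
  C[1][0] = min over k of (A[1][0] + B[0][0] = 8 + 10 = 18, A[1][1] + B[1][0] = 10 + 5 = 15, A[1][2] + B[2][0] = 2 + 9 = 11) = 11 (attained at k = 2)
  C[1][1] = min over k of (A[1][0] + B[0][1] = 8 + 7 = 15, A[1][1] + B[1][1] = 10 + 1 = 11, A[1][2] + B[2][1] = 2 + 7 = 9) = 9 (attained at k = 2)
  C[1][2] = min over k of (A[1][0] + B[0][2] = 8 + -5 = 3, A[1][1] + B[1][2] = 10 + -2 = 8, A[1][2] + B[2][2] = 2 + -3 = -1) = -1 (attained at k = 2)
  C[2][0] = min over k of (A[2][0] + B[0][0] = -2 + 10 = 8, A[2][1] + B[1][0] = 7 + 5 = 12, A[2][2] + B[2][0] = 5 + 9 = 14) = 8 (attained at k = 0)
  C[2][1] = min over k of (A[2][0] + B[0][1] = -2 + 7 = 5, A[2][1] + B[1][1] = 7 + 1 = 8, A[2][2] + B[2][1] = 5 + 7 = 12) = 5 (attained at k = 0)
  C[2][2] = min over k of (A[2][0] + B[0][2] = -2 + -5 = -7, A[2][1] + B[1][2] = 7 + -2 = 5, A[2][2] + B[2][2] = 5 + -3 = 2) = -7 (attained at k = 0)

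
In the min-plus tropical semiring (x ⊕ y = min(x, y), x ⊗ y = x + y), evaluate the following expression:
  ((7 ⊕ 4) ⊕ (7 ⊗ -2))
((7 ⊕ 4) ⊕ (7 ⊗ -2)) = 4

Expand innermost to outermost. Recall ⊕ takes the minimum of its arguments and ⊗ takes their sum. Working out the expression ((7 ⊕ 4) ⊕ (7 ⊗ -2)) gives 4.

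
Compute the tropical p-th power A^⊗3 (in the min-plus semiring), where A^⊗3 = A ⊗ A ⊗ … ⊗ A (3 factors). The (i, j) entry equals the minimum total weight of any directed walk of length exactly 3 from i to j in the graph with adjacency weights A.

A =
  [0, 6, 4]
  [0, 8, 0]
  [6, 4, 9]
A^⊗3 =
  [0, 6, 4]
  [0, 6, 4]
  [4, 8, 8]

Each entry (A^⊗3)_ij equals the minimum over all length-3 walks i = v_0 → v_1 → … → v_3 = j of Σ_t A[v_t][v_{t+1}]. For example, for (i, j) = (0, 2) we minimise over 9 possible intermediate vertex sequences; the minimum is 4, attained along the walk 0 → 0 → 0 → 2.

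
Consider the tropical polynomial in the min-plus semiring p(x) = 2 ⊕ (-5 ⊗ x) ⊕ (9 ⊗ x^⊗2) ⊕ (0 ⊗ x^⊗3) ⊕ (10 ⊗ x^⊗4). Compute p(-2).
p(-2) = -7

A tropical monomial a ⊗ x^⊗i evaluates to a + i · x. Evaluating each term at x = -2:
  Term 0 contributes 2 + 0 · -2 = 2
  Term 1 contributes -5 + 1 · -2 = -7
  Term 2 contributes 9 + 2 · -2 = 5
  Term 3 contributes 0 + 3 · -2 = -6
  Term 4 contributes 10 + 4 · -2 = 2
p(-2) = ⊕ of these = min[2, -7, 5, -6, 2] = -7.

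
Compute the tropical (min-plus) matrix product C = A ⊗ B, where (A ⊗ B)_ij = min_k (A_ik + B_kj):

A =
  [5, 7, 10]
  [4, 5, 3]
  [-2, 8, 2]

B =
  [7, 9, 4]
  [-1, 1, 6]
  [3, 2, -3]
A ⊗ B =
  [6, 8, 7]
  [4, 5, 0]
  [5, 4, -1]

Apply the min-plus product entry-by-entry:
  C[0][0] = min over k of (A[0][0] + B[0][0] = 5 + 7 = 12, A[0][1] + B[1][0] = 7 + -1 = 6, A[0][2] + B[2][0] = 10 + 3 = 13) = 6 (attained at k = 1)
  C[0][1] = min over k of (A[0][0] + B[0][1] = 5 + 9 = 14, A[0][1] + B[1][1] = 7 + 1 = 8, A[0][2] + B[2][1] = 10 + 2 = 12) = 8 (attained at k = 1)
  C[0][2] = min over k of (A[0][0] + B[0][2] = 5 + 4 = 9, A[0][1] + B[1][2] = 7 + 6 = 13, A[0][2] + B[2][2] = 10 + -3 = 7) = 7 (attained at k = 2)
  C[1][0] = min over k of (A[1][0] + B[0][0] = 4 + 7 = 11, A[1][1] + B[1][0] = 5 + -1 = 4, A[1][2] + B[2][0] = 3 + 3 = 6) = 4 (attained at k = 1)
  C[1][1] = min over k of (A[1][0] + B[0][1] = 4 + 9 = 13, A[1][1] + B[1][1] = 5 + 1 = 6, A[1][2] + B[2][1] = 3 + 2 = 5) = 5 (attained at k = 2)
  C[1][2] = min over k of (A[1][0] + B[0][2] = 4 + 4 = 8, A[1][1] + B[1][2] = 5 + 6 = 11, A[1][2] + B[2][2] = 3 + -3 = 0) = 0 (attained at k = 2)
  C[2][0] = min over k of (A[2][0] + B[0][0] = -2 + 7 = 5, A[2][1] + B[1][0] = 8 + -1 = 7, A[2][2] + B[2][0] = 2 + 3 = 5) = 5 (attained at k = 0)
  C[2][1] = min over k of (A[2][0] + B[0][1] = -2 + 9 = 7, A[2][1] + B[1][1] = 8 + 1 = 9, A[2][2] + B[2][1] = 2 + 2 = 4) = 4 (attained at k = 2)
  C[2][2] = min over k of (A[2][0] + B[0][2] = -2 + 4 = 2, A[2][1] + B[1][2] = 8 + 6 = 14, A[2][2] + B[2][2] = 2 + -3 = -1) = -1 (attained at k = 2)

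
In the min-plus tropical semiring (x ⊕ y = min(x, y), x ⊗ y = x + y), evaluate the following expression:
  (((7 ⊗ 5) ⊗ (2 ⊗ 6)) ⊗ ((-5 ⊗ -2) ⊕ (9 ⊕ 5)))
(((7 ⊗ 5) ⊗ (2 ⊗ 6)) ⊗ ((-5 ⊗ -2) ⊕ (9 ⊕ 5))) = 13

Expand innermost to outermost. Recall ⊕ takes the minimum of its arguments and ⊗ takes their sum. Working out the expression (((7 ⊗ 5) ⊗ (2 ⊗ 6)) ⊗ ((-5 ⊗ -2) ⊕ (9 ⊕ 5))) gives 13.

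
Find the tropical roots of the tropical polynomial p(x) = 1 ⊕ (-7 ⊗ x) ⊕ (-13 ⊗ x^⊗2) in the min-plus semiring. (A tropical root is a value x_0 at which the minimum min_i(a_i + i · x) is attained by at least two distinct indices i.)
Roots: {6, 8}

Each tropical root is a break point of the lower envelope of the lines y = a_i + i · x (there are 3 lines, with slopes 0, 1, ..., 2). Only the lines that attain the minimum somewhere contribute to roots; other lines are dominated. Here the surviving (envelope) indices are i = 2, i = 1, i = 0.
Intersections between consecutive envelope lines give the roots: for adjacent envelope indices i < j the intersection is x = (a_i − a_j) / (j − i). Reading off the sorted break points: {6, 8}.
Verification: at each break x_0, at least two indices attain the minimum of min_i(a_i + i · x_0).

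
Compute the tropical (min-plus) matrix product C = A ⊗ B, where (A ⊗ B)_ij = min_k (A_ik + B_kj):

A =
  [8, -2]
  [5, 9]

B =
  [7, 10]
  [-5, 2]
A ⊗ B =
  [-7, 0]
  [4, 11]

Apply the min-plus product entry-by-entry:
  C[0][0] = min over k of (A[0][0] + B[0][0] = 8 + 7 = 15, A[0][1] + B[1][0] = -2 + -5 = -7) = -7 (attained at k = 1)
  C[0][1] = min over k of (A[0][0] + B[0][1] = 8 + 10 = 18, A[0][1] + B[1][1] = -2 + 2 = 0) = 0 (attained at k = 1)
  C[1][0] = min over k of (A[1][0] + B[0][0] = 5 + 7 = 12, A[1][1] + B[1][0] = 9 + -5 = 4) = 4 (attained at k = 1)
  C[1][1] = min over k of (A[1][0] + B[0][1] = 5 + 10 = 15, A[1][1] + B[1][1] = 9 + 2 = 11) = 11 (attained at k = 1)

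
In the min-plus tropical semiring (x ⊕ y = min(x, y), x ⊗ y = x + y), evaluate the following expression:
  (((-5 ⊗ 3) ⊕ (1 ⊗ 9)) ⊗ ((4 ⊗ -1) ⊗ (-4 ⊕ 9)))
(((-5 ⊗ 3) ⊕ (1 ⊗ 9)) ⊗ ((4 ⊗ -1) ⊗ (-4 ⊕ 9))) = -3

Expand innermost to outermost. Recall ⊕ takes the minimum of its arguments and ⊗ takes their sum. Working out the expression (((-5 ⊗ 3) ⊕ (1 ⊗ 9)) ⊗ ((4 ⊗ -1) ⊗ (-4 ⊕ 9))) gives -3.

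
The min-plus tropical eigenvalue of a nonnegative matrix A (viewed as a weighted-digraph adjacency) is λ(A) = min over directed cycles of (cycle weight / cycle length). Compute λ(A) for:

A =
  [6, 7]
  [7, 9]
λ(A) = 6

Enumerate directed cycles and compute their means (weight / length). Sample:
  cycle 0 → 0: weight = 6, length = 1, mean = 6/1 ≈ 6.000
  cycle 1 → 1: weight = 9, length = 1, mean = 9/1 ≈ 9.000
  cycle 0 → 1 → 0: weight = 14, length = 2, mean = 14/2 ≈ 7.000
  cycle 1 → 0 → 1: weight = 14, length = 2, mean = 14/2 ≈ 7.000
Minimum mean = 6.000, attained e.g. along the cycle 0 → 0 with weight 6 and length 1. So λ(A) = 6/1 = 6.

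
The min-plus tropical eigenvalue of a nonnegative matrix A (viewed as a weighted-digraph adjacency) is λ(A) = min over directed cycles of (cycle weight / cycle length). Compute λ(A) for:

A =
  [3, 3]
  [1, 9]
λ(A) = 2

Enumerate directed cycles and compute their means (weight / length). Sample:
  cycle 0 → 0: weight = 3, length = 1, mean = 3/1 ≈ 3.000
  cycle 1 → 1: weight = 9, length = 1, mean = 9/1 ≈ 9.000
  cycle 0 → 1 → 0: weight = 4, length = 2, mean = 4/2 ≈ 2.000
  cycle 1 → 0 → 1: weight = 4, length = 2, mean = 4/2 ≈ 2.000
Minimum mean = 2.000, attained e.g. along the cycle 0 → 1 → 0 with weight 4 and length 2. So λ(A) = 4/2 = 2.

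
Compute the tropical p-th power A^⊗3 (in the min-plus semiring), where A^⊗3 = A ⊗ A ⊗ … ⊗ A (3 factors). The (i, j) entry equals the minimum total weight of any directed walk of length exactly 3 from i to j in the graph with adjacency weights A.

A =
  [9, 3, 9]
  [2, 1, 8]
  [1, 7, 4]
A^⊗3 =
  [6, 5, 12]
  [4, 3, 10]
  [6, 5, 12]

Each entry (A^⊗3)_ij equals the minimum over all length-3 walks i = v_0 → v_1 → … → v_3 = j of Σ_t A[v_t][v_{t+1}]. For example, for (i, j) = (0, 2) we minimise over 9 possible intermediate vertex sequences; the minimum is 12, attained along the walk 0 → 1 → 1 → 2.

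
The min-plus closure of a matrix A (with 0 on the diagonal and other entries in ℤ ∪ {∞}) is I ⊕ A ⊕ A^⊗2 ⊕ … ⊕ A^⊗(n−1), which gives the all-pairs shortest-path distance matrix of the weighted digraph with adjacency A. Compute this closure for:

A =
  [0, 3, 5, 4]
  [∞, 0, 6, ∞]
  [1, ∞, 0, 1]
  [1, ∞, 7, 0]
Closure =
  [0, 3, 5, 4]
  [7, 0, 6, 7]
  [1, 4, 0, 1]
  [1, 4, 6, 0]

This is the Floyd-Warshall all-pairs shortest-path computation. For each intermediate vertex k = 0, 1, …, 3, update dist[i][j] ← min(dist[i][j], dist[i][k] + dist[k][j]). The final matrix gives, for each (i, j), the minimum total weight of any directed path from i to j (possibly empty when i = j).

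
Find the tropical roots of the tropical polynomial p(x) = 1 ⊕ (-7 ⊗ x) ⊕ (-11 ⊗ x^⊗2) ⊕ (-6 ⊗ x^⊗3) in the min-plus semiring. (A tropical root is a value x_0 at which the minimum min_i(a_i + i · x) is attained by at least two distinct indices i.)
Roots: {-5, 4, 8}

Each tropical root is a break point of the lower envelope of the lines y = a_i + i · x (there are 4 lines, with slopes 0, 1, ..., 3). Only the lines that attain the minimum somewhere contribute to roots; other lines are dominated. Here the surviving (envelope) indices are i = 3, i = 2, i = 1, i = 0.
Intersections between consecutive envelope lines give the roots: for adjacent envelope indices i < j the intersection is x = (a_i − a_j) / (j − i). Reading off the sorted break points: {-5, 4, 8}.
Verification: at each break x_0, at least two indices attain the minimum of min_i(a_i + i · x_0).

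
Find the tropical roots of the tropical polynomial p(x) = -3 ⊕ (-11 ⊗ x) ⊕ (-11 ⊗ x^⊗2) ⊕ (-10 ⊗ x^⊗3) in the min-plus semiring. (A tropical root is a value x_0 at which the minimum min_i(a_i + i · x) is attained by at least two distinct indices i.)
Roots: {-1, 0, 8}

Each tropical root is a break point of the lower envelope of the lines y = a_i + i · x (there are 4 lines, with slopes 0, 1, ..., 3). Only the lines that attain the minimum somewhere contribute to roots; other lines are dominated. Here the surviving (envelope) indices are i = 3, i = 2, i = 1, i = 0.
Intersections between consecutive envelope lines give the roots: for adjacent envelope indices i < j the intersection is x = (a_i − a_j) / (j − i). Reading off the sorted break points: {-1, 0, 8}.
Verification: at each break x_0, at least two indices attain the minimum of min_i(a_i + i · x_0).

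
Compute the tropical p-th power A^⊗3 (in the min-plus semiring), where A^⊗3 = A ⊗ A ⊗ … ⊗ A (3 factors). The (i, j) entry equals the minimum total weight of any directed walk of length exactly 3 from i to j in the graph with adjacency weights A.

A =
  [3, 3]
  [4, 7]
A^⊗3 =
  [9, 9]
  [10, 10]

Each entry (A^⊗3)_ij equals the minimum over all length-3 walks i = v_0 → v_1 → … → v_3 = j of Σ_t A[v_t][v_{t+1}]. For example, for (i, j) = (0, 1) we minimise over 4 possible intermediate vertex sequences; the minimum is 9, attained along the walk 0 → 0 → 0 → 1.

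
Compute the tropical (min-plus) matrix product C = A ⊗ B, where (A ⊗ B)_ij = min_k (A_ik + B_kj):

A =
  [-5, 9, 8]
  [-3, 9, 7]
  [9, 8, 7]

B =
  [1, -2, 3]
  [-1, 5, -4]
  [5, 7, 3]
A ⊗ B =
  [-4, -7, -2]
  [-2, -5, 0]
  [7, 7, 4]

Apply the min-plus product entry-by-entry:
  C[0][0] = min over k of (A[0][0] + B[0][0] = -5 + 1 = -4, A[0][1] + B[1][0] = 9 + -1 = 8, A[0][2] + B[2][0] = 8 + 5 = 13) = -4 (attained at k = 0)
  C[0][1] = min over k of (A[0][0] + B[0][1] = -5 + -2 = -7, A[0][1] + B[1][1] = 9 + 5 = 14, A[0][2] + B[2][1] = 8 + 7 = 15) = -7 (attained at k = 0)
  C[0][2] = min over k of (A[0][0] + B[0][2] = -5 + 3 = -2, A[0][1] + B[1][2] = 9 + -4 = 5, A[0][2] + B[2][2] = 8 + 3 = 11) = -2 (attained at k = 0)
  C[1][0] = min over k of (A[1][0] + B[0][0] = -3 + 1 = -2, A[1][1] + B[1][0] = 9 + -1 = 8, A[1][2] + B[2][0] = 7 + 5 = 12) = -2 (attained at k = 0)
  C[1][1] = min over k of (A[1][0] + B[0][1] = -3 + -2 = -5, A[1][1] + B[1][1] = 9 + 5 = 14, A[1][2] + B[2][1] = 7 + 7 = 14) = -5 (attained at k = 0)
  C[1][2] = min over k of (A[1][0] + B[0][2] = -3 + 3 = 0, A[1][1] + B[1][2] = 9 + -4 = 5, A[1][2] + B[2][2] = 7 + 3 = 10) = 0 (attained at k = 0)
  C[2][0] = min over k of (A[2][0] + B[0][0] = 9 + 1 = 10, A[2][1] + B[1][0] = 8 + -1 = 7, A[2][2] + B[2][0] = 7 + 5 = 12) = 7 (attained at k = 1)
  C[2][1] = min over k of (A[2][0] + B[0][1] = 9 + -2 = 7, A[2][1] + B[1][1] = 8 + 5 = 13, A[2][2] + B[2][1] = 7 + 7 = 14) = 7 (attained at k = 0)
  C[2][2] = min over k of (A[2][0] + B[0][2] = 9 + 3 = 12, A[2][1] + B[1][2] = 8 + -4 = 4, A[2][2] + B[2][2] = 7 + 3 = 10) = 4 (attained at k = 1)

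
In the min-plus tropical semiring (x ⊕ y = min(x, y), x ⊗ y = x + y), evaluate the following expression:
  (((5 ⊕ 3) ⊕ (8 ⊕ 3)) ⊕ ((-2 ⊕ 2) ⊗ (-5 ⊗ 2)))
(((5 ⊕ 3) ⊕ (8 ⊕ 3)) ⊕ ((-2 ⊕ 2) ⊗ (-5 ⊗ 2))) = -5

Expand innermost to outermost. Recall ⊕ takes the minimum of its arguments and ⊗ takes their sum. Working out the expression (((5 ⊕ 3) ⊕ (8 ⊕ 3)) ⊕ ((-2 ⊕ 2) ⊗ (-5 ⊗ 2))) gives -5.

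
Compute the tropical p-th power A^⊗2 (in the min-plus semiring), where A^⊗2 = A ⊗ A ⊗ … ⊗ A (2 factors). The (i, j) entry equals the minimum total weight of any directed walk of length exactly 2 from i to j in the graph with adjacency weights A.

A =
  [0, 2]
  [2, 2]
A^⊗2 =
  [0, 2]
  [2, 4]

Each entry (A^⊗2)_ij equals the minimum over all length-2 walks i = v_0 → v_1 → … → v_2 = j of Σ_t A[v_t][v_{t+1}]. For example, for (i, j) = (0, 1) we minimise over 2 possible intermediate vertex sequences; the minimum is 2, attained along the walk 0 → 0 → 1.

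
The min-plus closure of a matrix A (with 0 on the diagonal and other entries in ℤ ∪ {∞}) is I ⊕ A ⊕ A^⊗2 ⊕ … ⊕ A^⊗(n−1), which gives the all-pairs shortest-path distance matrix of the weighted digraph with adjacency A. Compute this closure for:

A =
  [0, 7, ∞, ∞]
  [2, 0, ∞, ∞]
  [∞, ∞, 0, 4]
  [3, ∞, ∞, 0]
Closure =
  [0, 7, ∞, ∞]
  [2, 0, ∞, ∞]
  [7, 14, 0, 4]
  [3, 10, ∞, 0]

This is the Floyd-Warshall all-pairs shortest-path computation. For each intermediate vertex k = 0, 1, …, 3, update dist[i][j] ← min(dist[i][j], dist[i][k] + dist[k][j]). The final matrix gives, for each (i, j), the minimum total weight of any directed path from i to j (possibly empty when i = j).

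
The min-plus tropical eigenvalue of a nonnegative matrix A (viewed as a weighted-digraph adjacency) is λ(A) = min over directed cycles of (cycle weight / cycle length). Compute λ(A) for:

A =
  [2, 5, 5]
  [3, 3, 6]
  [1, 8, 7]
λ(A) = 2

Enumerate directed cycles and compute their means (weight / length). Sample:
  cycle 0 → 0: weight = 2, length = 1, mean = 2/1 ≈ 2.000
  cycle 1 → 1: weight = 3, length = 1, mean = 3/1 ≈ 3.000
  cycle 2 → 2: weight = 7, length = 1, mean = 7/1 ≈ 7.000
  cycle 0 → 1 → 0: weight = 8, length = 2, mean = 8/2 ≈ 4.000
  cycle 0 → 2 → 0: weight = 6, length = 2, mean = 6/2 ≈ 3.000
  cycle 1 → 0 → 1: weight = 8, length = 2, mean = 8/2 ≈ 4.000
Minimum mean = 2.000, attained e.g. along the cycle 0 → 0 with weight 2 and length 1. So λ(A) = 2/1 = 2.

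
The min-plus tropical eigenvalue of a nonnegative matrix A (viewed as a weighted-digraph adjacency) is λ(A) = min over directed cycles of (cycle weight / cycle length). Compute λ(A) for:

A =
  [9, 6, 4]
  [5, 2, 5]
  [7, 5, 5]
λ(A) = 2

Enumerate directed cycles and compute their means (weight / length). Sample:
  cycle 0 → 0: weight = 9, length = 1, mean = 9/1 ≈ 9.000
  cycle 1 → 1: weight = 2, length = 1, mean = 2/1 ≈ 2.000
  cycle 2 → 2: weight = 5, length = 1, mean = 5/1 ≈ 5.000
  cycle 0 → 1 → 0: weight = 11, length = 2, mean = 11/2 ≈ 5.500
  cycle 0 → 2 → 0: weight = 11, length = 2, mean = 11/2 ≈ 5.500
  cycle 1 → 0 → 1: weight = 11, length = 2, mean = 11/2 ≈ 5.500
Minimum mean = 2.000, attained e.g. along the cycle 1 → 1 with weight 2 and length 1. So λ(A) = 2/1 = 2.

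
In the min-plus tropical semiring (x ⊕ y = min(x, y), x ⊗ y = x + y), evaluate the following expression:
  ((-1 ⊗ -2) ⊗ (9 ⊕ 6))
((-1 ⊗ -2) ⊗ (9 ⊕ 6)) = 3

Expand innermost to outermost. Recall ⊕ takes the minimum of its arguments and ⊗ takes their sum. Working out the expression ((-1 ⊗ -2) ⊗ (9 ⊕ 6)) gives 3.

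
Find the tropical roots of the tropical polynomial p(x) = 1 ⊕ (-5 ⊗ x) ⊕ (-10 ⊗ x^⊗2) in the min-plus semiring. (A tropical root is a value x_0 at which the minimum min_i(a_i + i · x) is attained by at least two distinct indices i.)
Roots: {5, 6}

Each tropical root is a break point of the lower envelope of the lines y = a_i + i · x (there are 3 lines, with slopes 0, 1, ..., 2). Only the lines that attain the minimum somewhere contribute to roots; other lines are dominated. Here the surviving (envelope) indices are i = 2, i = 1, i = 0.
Intersections between consecutive envelope lines give the roots: for adjacent envelope indices i < j the intersection is x = (a_i − a_j) / (j − i). Reading off the sorted break points: {5, 6}.
Verification: at each break x_0, at least two indices attain the minimum of min_i(a_i + i · x_0).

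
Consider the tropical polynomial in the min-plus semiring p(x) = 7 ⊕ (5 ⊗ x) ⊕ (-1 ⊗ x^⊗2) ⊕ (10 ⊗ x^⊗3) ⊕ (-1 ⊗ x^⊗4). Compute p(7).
p(7) = 7

A tropical monomial a ⊗ x^⊗i evaluates to a + i · x. Evaluating each term at x = 7:
  Term 0 contributes 7 + 0 · 7 = 7
  Term 1 contributes 5 + 1 · 7 = 12
  Term 2 contributes -1 + 2 · 7 = 13
  Term 3 contributes 10 + 3 · 7 = 31
  Term 4 contributes -1 + 4 · 7 = 27
p(7) = ⊕ of these = min[7, 12, 13, 31, 27] = 7.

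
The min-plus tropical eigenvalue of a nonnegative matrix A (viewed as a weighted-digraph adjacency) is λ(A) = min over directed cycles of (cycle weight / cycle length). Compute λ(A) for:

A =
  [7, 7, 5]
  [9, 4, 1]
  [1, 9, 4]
λ(A) = 3

Enumerate directed cycles and compute their means (weight / length). Sample:
  cycle 0 → 0: weight = 7, length = 1, mean = 7/1 ≈ 7.000
  cycle 1 → 1: weight = 4, length = 1, mean = 4/1 ≈ 4.000
  cycle 2 → 2: weight = 4, length = 1, mean = 4/1 ≈ 4.000
  cycle 0 → 1 → 0: weight = 16, length = 2, mean = 16/2 ≈ 8.000
  cycle 0 → 2 → 0: weight = 6, length = 2, mean = 6/2 ≈ 3.000
  cycle 1 → 0 → 1: weight = 16, length = 2, mean = 16/2 ≈ 8.000
Minimum mean = 3.000, attained e.g. along the cycle 0 → 2 → 0 with weight 6 and length 2. So λ(A) = 6/2 = 3.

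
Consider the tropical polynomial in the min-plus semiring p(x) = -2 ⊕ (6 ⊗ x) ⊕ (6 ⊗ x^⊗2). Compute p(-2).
p(-2) = -2

A tropical monomial a ⊗ x^⊗i evaluates to a + i · x. Evaluating each term at x = -2:
  Term 0 contributes -2 + 0 · -2 = -2
  Term 1 contributes 6 + 1 · -2 = 4
  Term 2 contributes 6 + 2 · -2 = 2
p(-2) = ⊕ of these = min[-2, 4, 2] = -2.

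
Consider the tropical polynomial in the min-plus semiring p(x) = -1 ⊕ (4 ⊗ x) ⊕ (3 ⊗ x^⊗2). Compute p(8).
p(8) = -1

A tropical monomial a ⊗ x^⊗i evaluates to a + i · x. Evaluating each term at x = 8:
  Term 0 contributes -1 + 0 · 8 = -1
  Term 1 contributes 4 + 1 · 8 = 12
  Term 2 contributes 3 + 2 · 8 = 19
p(8) = ⊕ of these = min[-1, 12, 19] = -1.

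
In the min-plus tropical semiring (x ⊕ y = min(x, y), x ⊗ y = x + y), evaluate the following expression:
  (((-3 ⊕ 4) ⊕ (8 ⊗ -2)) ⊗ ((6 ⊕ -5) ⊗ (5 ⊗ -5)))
(((-3 ⊕ 4) ⊕ (8 ⊗ -2)) ⊗ ((6 ⊕ -5) ⊗ (5 ⊗ -5))) = -8

Expand innermost to outermost. Recall ⊕ takes the minimum of its arguments and ⊗ takes their sum. Working out the expression (((-3 ⊕ 4) ⊕ (8 ⊗ -2)) ⊗ ((6 ⊕ -5) ⊗ (5 ⊗ -5))) gives -8.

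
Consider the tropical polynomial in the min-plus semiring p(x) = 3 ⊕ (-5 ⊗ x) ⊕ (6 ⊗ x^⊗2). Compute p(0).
p(0) = -5

A tropical monomial a ⊗ x^⊗i evaluates to a + i · x. Evaluating each term at x = 0:
  Term 0 contributes 3 + 0 · 0 = 3
  Term 1 contributes -5 + 1 · 0 = -5
  Term 2 contributes 6 + 2 · 0 = 6
p(0) = ⊕ of these = min[3, -5, 6] = -5.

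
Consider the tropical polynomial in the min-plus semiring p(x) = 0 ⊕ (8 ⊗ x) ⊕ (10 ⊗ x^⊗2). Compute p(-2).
p(-2) = 0

A tropical monomial a ⊗ x^⊗i evaluates to a + i · x. Evaluating each term at x = -2:
  Term 0 contributes 0 + 0 · -2 = 0
  Term 1 contributes 8 + 1 · -2 = 6
  Term 2 contributes 10 + 2 · -2 = 6
p(-2) = ⊕ of these = min[0, 6, 6] = 0.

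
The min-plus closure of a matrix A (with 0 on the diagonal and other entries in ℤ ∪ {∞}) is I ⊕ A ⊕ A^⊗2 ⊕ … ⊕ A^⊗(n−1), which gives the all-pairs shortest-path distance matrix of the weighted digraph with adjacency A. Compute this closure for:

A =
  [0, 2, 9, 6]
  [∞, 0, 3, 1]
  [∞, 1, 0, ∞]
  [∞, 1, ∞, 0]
Closure =
  [0, 2, 5, 3]
  [∞, 0, 3, 1]
  [∞, 1, 0, 2]
  [∞, 1, 4, 0]

This is the Floyd-Warshall all-pairs shortest-path computation. For each intermediate vertex k = 0, 1, …, 3, update dist[i][j] ← min(dist[i][j], dist[i][k] + dist[k][j]). The final matrix gives, for each (i, j), the minimum total weight of any directed path from i to j (possibly empty when i = j).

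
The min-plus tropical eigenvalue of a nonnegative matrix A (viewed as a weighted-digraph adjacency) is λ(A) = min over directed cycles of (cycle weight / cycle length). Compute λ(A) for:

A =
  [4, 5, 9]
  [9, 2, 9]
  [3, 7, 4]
λ(A) = 2

Enumerate directed cycles and compute their means (weight / length). Sample:
  cycle 0 → 0: weight = 4, length = 1, mean = 4/1 ≈ 4.000
  cycle 1 → 1: weight = 2, length = 1, mean = 2/1 ≈ 2.000
  cycle 2 → 2: weight = 4, length = 1, mean = 4/1 ≈ 4.000
  cycle 0 → 1 → 0: weight = 14, length = 2, mean = 14/2 ≈ 7.000
  cycle 0 → 2 → 0: weight = 12, length = 2, mean = 12/2 ≈ 6.000
  cycle 1 → 0 → 1: weight = 14, length = 2, mean = 14/2 ≈ 7.000
Minimum mean = 2.000, attained e.g. along the cycle 1 → 1 with weight 2 and length 1. So λ(A) = 2/1 = 2.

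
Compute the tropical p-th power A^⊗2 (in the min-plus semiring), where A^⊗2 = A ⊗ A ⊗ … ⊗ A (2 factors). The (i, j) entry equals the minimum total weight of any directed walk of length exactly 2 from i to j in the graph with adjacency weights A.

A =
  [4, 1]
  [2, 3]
A^⊗2 =
  [3, 4]
  [5, 3]

Each entry (A^⊗2)_ij equals the minimum over all length-2 walks i = v_0 → v_1 → … → v_2 = j of Σ_t A[v_t][v_{t+1}]. For example, for (i, j) = (0, 1) we minimise over 2 possible intermediate vertex sequences; the minimum is 4, attained along the walk 0 → 1 → 1.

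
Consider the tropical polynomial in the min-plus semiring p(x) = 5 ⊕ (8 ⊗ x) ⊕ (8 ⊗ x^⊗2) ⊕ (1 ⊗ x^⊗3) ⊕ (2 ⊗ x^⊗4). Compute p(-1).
p(-1) = -2

A tropical monomial a ⊗ x^⊗i evaluates to a + i · x. Evaluating each term at x = -1:
  Term 0 contributes 5 + 0 · -1 = 5
  Term 1 contributes 8 + 1 · -1 = 7
  Term 2 contributes 8 + 2 · -1 = 6
  Term 3 contributes 1 + 3 · -1 = -2
  Term 4 contributes 2 + 4 · -1 = -2
p(-1) = ⊕ of these = min[5, 7, 6, -2, -2] = -2.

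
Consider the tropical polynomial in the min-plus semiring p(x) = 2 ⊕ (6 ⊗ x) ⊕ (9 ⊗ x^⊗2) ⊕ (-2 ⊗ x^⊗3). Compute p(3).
p(3) = 2

A tropical monomial a ⊗ x^⊗i evaluates to a + i · x. Evaluating each term at x = 3:
  Term 0 contributes 2 + 0 · 3 = 2
  Term 1 contributes 6 + 1 · 3 = 9
  Term 2 contributes 9 + 2 · 3 = 15
  Term 3 contributes -2 + 3 · 3 = 7
p(3) = ⊕ of these = min[2, 9, 15, 7] = 2.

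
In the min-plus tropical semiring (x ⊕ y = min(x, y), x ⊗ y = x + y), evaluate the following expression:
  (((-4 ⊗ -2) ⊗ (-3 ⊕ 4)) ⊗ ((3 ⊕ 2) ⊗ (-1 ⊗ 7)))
(((-4 ⊗ -2) ⊗ (-3 ⊕ 4)) ⊗ ((3 ⊕ 2) ⊗ (-1 ⊗ 7))) = -1

Expand innermost to outermost. Recall ⊕ takes the minimum of its arguments and ⊗ takes their sum. Working out the expression (((-4 ⊗ -2) ⊗ (-3 ⊕ 4)) ⊗ ((3 ⊕ 2) ⊗ (-1 ⊗ 7))) gives -1.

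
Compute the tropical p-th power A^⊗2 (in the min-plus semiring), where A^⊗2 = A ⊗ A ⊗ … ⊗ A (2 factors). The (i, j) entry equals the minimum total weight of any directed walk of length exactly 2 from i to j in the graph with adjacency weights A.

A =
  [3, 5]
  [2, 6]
A^⊗2 =
  [6, 8]
  [5, 7]

Each entry (A^⊗2)_ij equals the minimum over all length-2 walks i = v_0 → v_1 → … → v_2 = j of Σ_t A[v_t][v_{t+1}]. For example, for (i, j) = (0, 1) we minimise over 2 possible intermediate vertex sequences; the minimum is 8, attained along the walk 0 → 0 → 1.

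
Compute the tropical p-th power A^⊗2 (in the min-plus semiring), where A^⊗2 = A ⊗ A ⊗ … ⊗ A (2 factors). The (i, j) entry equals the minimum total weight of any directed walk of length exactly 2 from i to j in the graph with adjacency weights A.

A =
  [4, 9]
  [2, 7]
A^⊗2 =
  [8, 13]
  [6, 11]

Each entry (A^⊗2)_ij equals the minimum over all length-2 walks i = v_0 → v_1 → … → v_2 = j of Σ_t A[v_t][v_{t+1}]. For example, for (i, j) = (0, 1) we minimise over 2 possible intermediate vertex sequences; the minimum is 13, attained along the walk 0 → 0 → 1.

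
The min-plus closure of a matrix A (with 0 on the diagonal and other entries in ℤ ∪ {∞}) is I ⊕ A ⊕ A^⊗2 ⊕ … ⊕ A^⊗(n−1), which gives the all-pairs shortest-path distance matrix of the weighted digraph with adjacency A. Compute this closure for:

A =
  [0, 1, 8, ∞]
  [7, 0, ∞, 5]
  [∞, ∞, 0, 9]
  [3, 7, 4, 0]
Closure =
  [0, 1, 8, 6]
  [7, 0, 9, 5]
  [12, 13, 0, 9]
  [3, 4, 4, 0]

This is the Floyd-Warshall all-pairs shortest-path computation. For each intermediate vertex k = 0, 1, …, 3, update dist[i][j] ← min(dist[i][j], dist[i][k] + dist[k][j]). The final matrix gives, for each (i, j), the minimum total weight of any directed path from i to j (possibly empty when i = j).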